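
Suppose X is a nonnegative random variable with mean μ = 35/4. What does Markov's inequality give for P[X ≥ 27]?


μ = E[X] = 35/4, a = 27.
Markov: P[X ≥ 27] ≤ μ/a = (35/4)/27 = 35/108.
Numerically: ≈ 0.3241.
(Since a = 27 > μ = 8.7500, the bound 35/108 is < 1 and informative.)

P[X ≥ 27] ≤ 35/108 ≈ 0.3241.


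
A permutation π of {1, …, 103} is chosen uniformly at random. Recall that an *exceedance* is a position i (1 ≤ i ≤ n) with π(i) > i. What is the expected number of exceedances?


Write X = Σ_{i=1}^{103} X_i, where X_i = 1_{π(i) > i}.
For each fixed i, π(i) is uniform over {1, …, 103} (marginal of a uniform permutation), so P[π(i) > i] = (n − i)/n. Summing: Σ_{i=1}^{103} (n − i)/n = (0 + 1 + … + 102)/103 = 103(103 − 1)/(2·103) = (103 − 1)/2.
Hence E[X] = Σ_{i=1}^{103} (103 − i)/103 = 51 ≈ 51.000.

E[X] = 51 = 51.000.


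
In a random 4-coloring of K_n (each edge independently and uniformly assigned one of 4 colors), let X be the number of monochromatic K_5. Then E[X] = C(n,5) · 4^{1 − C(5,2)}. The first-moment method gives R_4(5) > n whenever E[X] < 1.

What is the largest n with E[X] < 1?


We need C(n, 5) · 4^{1 − 10} < 1, i.e. C(n, 5) < 4^{10 − 1} = 262144.
Check values of n near the boundary:
  n = 30: C(30, 5) = 142506; 142506 < 262144? YES
  n = 31: C(31, 5) = 169911; 169911 < 262144? YES
  n = 32: C(32, 5) = 201376; 201376 < 262144? YES
  n = 33: C(33, 5) = 237336; 237336 < 262144? YES
  n = 34: C(34, 5) = 278256; 278256 < 262144? NO
The largest n with C(n, 5) < 262144 is n = 33 (where E[X] = 29667/32768 ≈ 0.90536). Hence R_4(5) > 33, i.e. R_4(5) ≥ 34.

Largest n = 33; hence R_4(5) > 33.


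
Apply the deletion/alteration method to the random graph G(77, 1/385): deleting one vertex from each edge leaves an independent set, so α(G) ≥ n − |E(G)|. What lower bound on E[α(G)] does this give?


E[|E(G)|] = C(77, 2)·p = 2926 · (1/385) = 38/5.
E[α(G)] ≥ n − E[|E(G)|] = 77 − 38/5 = 347/5.
Numerically: ≈ 69.40000.
(This is only a lower bound; the true E[α(G)] may be larger.)

E[α(G)] ≥ 347/5 ≈ 69.40000.


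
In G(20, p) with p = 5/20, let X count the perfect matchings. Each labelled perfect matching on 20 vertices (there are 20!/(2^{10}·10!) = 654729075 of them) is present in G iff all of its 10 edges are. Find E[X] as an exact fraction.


K_20 has 20!/(2^{10}·10!) = 654729075 labelled perfect matchings.
For each such perfect matching H, let X_H = 1 if all 10 edges of H are present in G. Then P[X_H = 1] = p^{10} = (1/4)^{10} = 1/1048576.
By linearity: E[X] = Σ_H E[X_H] = 654729075 · p^{10} = 654729075 · 1/1048576 = 654729075/1048576.
Numerically: E[X] ≈ 624.

E[X] = 654729075 · (1/4)^{10} = 654729075/1048576 ≈ 624.


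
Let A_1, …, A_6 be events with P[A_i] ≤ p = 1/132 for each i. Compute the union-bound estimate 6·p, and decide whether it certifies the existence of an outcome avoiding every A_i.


Union bound: P[∪_{i=1}^{6} A_i] ≤ Σ_i P[A_i] ≤ 6·p = 6·(1/132) = 1/22.
Numerically: 1/22 ≈ 0.045455.
Is 1/22 < 1? YES.
Since P[∪ A_i] ≤ 1/22 < 1, the complement has P[∩ A_i^c] ≥ 1 − 1/22 = 21/22 > 0, so some outcome avoids every A_i.

6·p = 1/22 ≈ 0.045455; existence CERTIFIED by the union bound.


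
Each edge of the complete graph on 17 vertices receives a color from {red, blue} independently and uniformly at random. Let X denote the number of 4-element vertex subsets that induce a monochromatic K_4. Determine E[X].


Let X = Σ_S X_S over the C(17, 4) = 2380 subsets S of size 4, where X_S = 1 if the K_4 on S is monochromatic.
For a fixed S, the K_4 on S has C(4, 2) = 6 edges. P[all 6 edges red] = (1/2)^6, and likewise for blue, so P[monochromatic] = 2·(1/2)^6 = 2^{1 − 6} = 1/32.
Summing: E[X] = C(17, 4) · 2^{1 − 6} = 2380 · 1/32 = 595/8.
Numerically: E[X] ≈ 74.375.

E[X] = C(17,4)·2^(1−C(4,2)) = 595/8 ≈ 74.375.


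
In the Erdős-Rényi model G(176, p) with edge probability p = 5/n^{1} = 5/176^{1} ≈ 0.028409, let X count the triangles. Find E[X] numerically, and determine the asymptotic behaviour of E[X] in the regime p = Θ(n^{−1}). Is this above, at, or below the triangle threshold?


Number of potential triangles: C(176, 3) = 893200.
Each occurs with probability p³ ≈ (0.028409)³ ≈ 2.2928308e-05.
By linearity: E[X] = C(176, 3)·p³ ≈ 893200 · 2.2928308e-05 ≈ 20.47956.
Here α = 1, so p = 5/n is exactly at the triangle threshold p ~ 1/n. Asymptotically E[X] → c³/6 = 5³/6 = 125/6 ≈ 20.83333, a bounded constant. In this regime the triangle count is asymptotically Poisson(c³/6).

E[X] ≈ 20.47956; in regime p = Θ(1/n^{1}) E[X] stays bounded (at the triangle threshold p ~ 1/n).


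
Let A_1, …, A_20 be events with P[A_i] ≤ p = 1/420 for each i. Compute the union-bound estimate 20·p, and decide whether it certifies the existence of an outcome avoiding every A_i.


Union bound: P[∪_{i=1}^{20} A_i] ≤ Σ_i P[A_i] ≤ 20·p = 20·(1/420) = 1/21.
Numerically: 1/21 ≈ 0.04762.
Is 1/21 < 1? YES.
Since P[∪ A_i] ≤ 1/21 < 1, the complement has P[∩ A_i^c] ≥ 1 − 1/21 = 20/21 > 0, so some outcome avoids every A_i.

20·p = 1/21 ≈ 0.04762; existence CERTIFIED by the union bound.


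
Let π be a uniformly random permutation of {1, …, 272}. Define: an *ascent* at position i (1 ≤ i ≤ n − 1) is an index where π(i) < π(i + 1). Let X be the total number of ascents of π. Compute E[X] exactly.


Write X = Σ X_I over i = 1, …, 271, with X_I the indicator of one ascent.
There are 271 indicators.
For each fixed i, the pair (π(i), π(i+1)) is a uniformly random ordered pair of distinct values from {1, …, 272}; by symmetry P[π(i) < π(i+1)] = 1/2.
By linearity: E[X] = 271 · (1/2) = (272 − 1) · (1/2) = 271/2 ≈ 135.500000.

E[X] = 271/2 = 135.500000.


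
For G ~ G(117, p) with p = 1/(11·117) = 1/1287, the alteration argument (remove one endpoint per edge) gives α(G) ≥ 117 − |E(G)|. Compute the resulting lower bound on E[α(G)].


E[|E(G)|] = C(117, 2)·p = 6786 · (1/1287) = 58/11.
E[α(G)] ≥ n − E[|E(G)|] = 117 − 58/11 = 1229/11.
Numerically: ≈ 111.72727.
(This is only a lower bound; the true E[α(G)] may be larger.)

E[α(G)] ≥ 1229/11 ≈ 111.72727.


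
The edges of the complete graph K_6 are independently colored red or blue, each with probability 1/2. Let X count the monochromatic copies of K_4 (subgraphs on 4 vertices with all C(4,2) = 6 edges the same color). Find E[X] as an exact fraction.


Let X = Σ_S X_S over the C(6, 4) = 15 subsets S of size 4, where X_S = 1 if the K_4 on S is monochromatic.
For a fixed S, the K_4 on S has C(4, 2) = 6 edges. P[all 6 edges red] = (1/2)^6, and likewise for blue, so P[monochromatic] = 2·(1/2)^6 = 2^{1 − 6} = 1/32.
By linearity of expectation: E[X] = C(6, 4) · 2^{1 − 6} = 15 · 1/32 = 15/32.
Numerically: E[X] ≈ 0.46875.

E[X] = C(6,4)·2^(1−C(4,2)) = 15/32 ≈ 0.46875.


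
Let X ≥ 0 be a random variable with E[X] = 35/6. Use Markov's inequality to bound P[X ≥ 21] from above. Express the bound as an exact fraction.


μ = E[X] = 35/6, a = 21.
Markov: P[X ≥ 21] ≤ μ/a = (35/6)/21 = 5/18.
Numerically: ≈ 0.277778.
(Since a = 21 > μ = 5.833333, the bound 5/18 is < 1 and informative.)

P[X ≥ 21] ≤ 5/18 ≈ 0.277778.


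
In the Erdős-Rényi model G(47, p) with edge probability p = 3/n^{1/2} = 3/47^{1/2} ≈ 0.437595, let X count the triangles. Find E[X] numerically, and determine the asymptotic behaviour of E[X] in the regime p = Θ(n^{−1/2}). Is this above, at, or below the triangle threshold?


Number of potential triangles: C(47, 3) = 16215.
Each occurs with probability p³ ≈ (0.437595)³ ≈ 8.37947823e-02.
By linearity: E[X] = C(47, 3)·p³ ≈ 16215 · 8.37947823e-02 ≈ 1358.732396.
Since α = 1/2 < 1, p = c/n^{1/2} ≫ 1/n is above the triangle threshold p ~ 1/n. Asymptotically E[X] ~ (c³/6)·n^{3(1−α)} = (3³/6)·n^{1.5} → ∞; triangles are abundant w.h.p.

E[X] ≈ 1358.732396; in regime p = Θ(1/n^{1/2}) E[X] diverges (above the triangle threshold p ~ 1/n).


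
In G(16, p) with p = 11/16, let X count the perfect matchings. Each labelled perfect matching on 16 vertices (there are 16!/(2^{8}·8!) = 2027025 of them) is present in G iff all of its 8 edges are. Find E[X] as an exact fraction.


K_16 has 16!/(2^{8}·8!) = 2027025 labelled perfect matchings.
For each such perfect matching H, let X_H = 1 if all 8 edges of H are present in G. Then P[X_H = 1] = p^{8} = (11/16)^{8} = 214358881/4294967296.
Summing the indicators: E[X] = Σ_H E[X_H] = 2027025 · p^{8} = 2027025 · 214358881/4294967296 = 434510810759025/4294967296.
Numerically: E[X] ≈ 1.01e+05.

E[X] = 2027025 · (11/16)^{8} = 434510810759025/4294967296 ≈ 1.01e+05.


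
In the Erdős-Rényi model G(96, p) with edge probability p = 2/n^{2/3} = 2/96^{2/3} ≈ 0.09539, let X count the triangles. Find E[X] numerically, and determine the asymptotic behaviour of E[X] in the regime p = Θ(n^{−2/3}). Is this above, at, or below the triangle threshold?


Number of potential triangles: C(96, 3) = 142880.
Each occurs with probability p³ ≈ (0.09539)³ ≈ 8.680556e-04.
By linearity: E[X] = C(96, 3)·p³ ≈ 142880 · 8.680556e-04 ≈ 124.0278.
Since α = 2/3 < 1, p = c/n^{2/3} ≫ 1/n is above the triangle threshold p ~ 1/n. Asymptotically E[X] ~ (c³/6)·n^{3(1−α)} = (2³/6)·n^{1} → ∞; triangles are abundant w.h.p.

E[X] ≈ 124.0278; in regime p = Θ(1/n^{2/3}) E[X] diverges (above the triangle threshold p ~ 1/n).


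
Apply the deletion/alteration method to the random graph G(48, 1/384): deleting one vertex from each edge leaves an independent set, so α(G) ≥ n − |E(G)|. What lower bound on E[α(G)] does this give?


E[|E(G)|] = C(48, 2)·p = 1128 · (1/384) = 47/16.
E[α(G)] ≥ n − E[|E(G)|] = 48 − 47/16 = 721/16.
Numerically: ≈ 45.062.
(This is only a lower bound; the true E[α(G)] may be larger.)

E[α(G)] ≥ 721/16 ≈ 45.062.


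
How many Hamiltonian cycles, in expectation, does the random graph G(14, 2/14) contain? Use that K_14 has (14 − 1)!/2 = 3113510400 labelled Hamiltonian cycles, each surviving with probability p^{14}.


K_14 has (14 − 1)!/2 = 3113510400 labelled Hamiltonian cycles.
For each such Hamiltonian cycle H, let X_H = 1 if all 14 edges of H are present in G. Then P[X_H = 1] = p^{14} = (1/7)^{14} = 1/678223072849.
Summing the indicators: E[X] = Σ_H E[X_H] = 3113510400 · p^{14} = 3113510400 · 1/678223072849 = 444787200/96889010407.
Numerically: E[X] ≈ 0.0045907.

E[X] = 3113510400 · (1/7)^{14} = 444787200/96889010407 ≈ 0.0045907.


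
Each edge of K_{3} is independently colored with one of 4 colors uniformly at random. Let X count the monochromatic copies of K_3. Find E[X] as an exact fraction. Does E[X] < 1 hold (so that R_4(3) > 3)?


E[X] = C(3, 3) · 4^{1 − 3} = 1 · 4^{−2} = 1/16.
As a reduced fraction: E[X] = 1/16 ≈ 0.0625.
Is E[X] < 1? YES.
Since E[X] < 1, there exists a 4-coloring of K_{3} with no monochromatic K_3; hence R_4(3) > 3.

E[X] = 1/16 ≈ 0.0625; E[X] < 1, so R_4(3) > 3.


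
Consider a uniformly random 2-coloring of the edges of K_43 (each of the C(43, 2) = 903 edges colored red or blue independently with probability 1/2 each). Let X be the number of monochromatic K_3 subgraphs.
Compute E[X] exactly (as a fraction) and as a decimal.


Let X = Σ_S X_S over the C(43, 3) = 12341 subsets S of size 3, where X_S = 1 if the K_3 on S is monochromatic.
For a fixed S, the K_3 on S has C(3, 2) = 3 edges. P[all 3 edges red] = (1/2)^3, and likewise for blue, so P[monochromatic] = 2·(1/2)^3 = 2^{1 − 3} = 1/4.
Summing: E[X] = C(43, 3) · 2^{1 − 3} = 12341 · 1/4 = 12341/4.
Numerically: E[X] ≈ 3085.250000.

E[X] = C(43,3)·2^(1−C(3,2)) = 12341/4 ≈ 3085.250000.


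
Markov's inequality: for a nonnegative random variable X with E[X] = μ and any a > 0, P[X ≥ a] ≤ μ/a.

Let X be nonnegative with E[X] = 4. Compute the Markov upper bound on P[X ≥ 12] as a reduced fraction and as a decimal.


μ = E[X] = 4, a = 12.
Markov: P[X ≥ 12] ≤ μ/a = (4)/12 = 1/3.
Numerically: ≈ 0.3333.
(Since a = 12 > μ = 4.0000, the bound 1/3 is < 1 and informative.)

P[X ≥ 12] ≤ 1/3 ≈ 0.3333.


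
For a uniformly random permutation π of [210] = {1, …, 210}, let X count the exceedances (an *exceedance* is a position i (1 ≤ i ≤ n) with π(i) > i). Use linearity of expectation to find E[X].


Write X = Σ_{i=1}^{210} X_i, where X_i = 1_{π(i) > i}.
For each fixed i, π(i) is uniform over {1, …, 210} (marginal of a uniform permutation), so P[π(i) > i] = (n − i)/n. Summing: Σ_{i=1}^{210} (n − i)/n = (0 + 1 + … + 209)/210 = 210(210 − 1)/(2·210) = (210 − 1)/2.
Hence E[X] = Σ_{i=1}^{210} (210 − i)/210 = 209/2 ≈ 104.50000.

E[X] = 209/2 = 104.50000.


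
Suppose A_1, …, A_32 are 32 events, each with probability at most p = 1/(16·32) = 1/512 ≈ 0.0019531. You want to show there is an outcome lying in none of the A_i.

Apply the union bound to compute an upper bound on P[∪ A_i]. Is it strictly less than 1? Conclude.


Union bound: P[∪_{i=1}^{32} A_i] ≤ Σ_i P[A_i] ≤ 32·p = 32·(1/512) = 1/16.
Numerically: 1/16 ≈ 0.0625000.
Is 1/16 < 1? YES.
Since P[∪ A_i] ≤ 1/16 < 1, the complement has P[∩ A_i^c] ≥ 1 − 1/16 = 15/16 > 0, so some outcome avoids every A_i.

32·p = 1/16 ≈ 0.0625000; existence CERTIFIED by the union bound.


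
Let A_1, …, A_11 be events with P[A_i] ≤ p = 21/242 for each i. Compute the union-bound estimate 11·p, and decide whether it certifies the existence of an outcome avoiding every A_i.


Union bound: P[∪_{i=1}^{11} A_i] ≤ Σ_i P[A_i] ≤ 11·p = 11·(21/242) = 21/22.
Numerically: 21/22 ≈ 0.955.
Is 21/22 < 1? YES.
Since P[∪ A_i] ≤ 21/22 < 1, the complement has P[∩ A_i^c] ≥ 1 − 21/22 = 1/22 > 0, so some outcome avoids every A_i.

11·p = 21/22 ≈ 0.955; existence CERTIFIED by the union bound.


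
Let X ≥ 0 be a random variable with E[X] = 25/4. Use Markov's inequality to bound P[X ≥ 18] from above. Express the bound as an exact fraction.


μ = E[X] = 25/4, a = 18.
Markov: P[X ≥ 18] ≤ μ/a = (25/4)/18 = 25/72.
Numerically: ≈ 0.347222.
(Since a = 18 > μ = 6.250000, the bound 25/72 is < 1 and informative.)

P[X ≥ 18] ≤ 25/72 ≈ 0.347222.


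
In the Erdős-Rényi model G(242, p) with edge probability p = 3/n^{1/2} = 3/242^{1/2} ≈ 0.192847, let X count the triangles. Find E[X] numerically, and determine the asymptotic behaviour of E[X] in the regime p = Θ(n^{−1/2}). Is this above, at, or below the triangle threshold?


Number of potential triangles: C(242, 3) = 2332880.
Each occurs with probability p³ ≈ (0.192847)³ ≈ 7.17200717e-03.
By linearity: E[X] = C(242, 3)·p³ ≈ 2332880 · 7.17200717e-03 ≈ 16731.432092.
Since α = 1/2 < 1, p = c/n^{1/2} ≫ 1/n is above the triangle threshold p ~ 1/n. Asymptotically E[X] ~ (c³/6)·n^{3(1−α)} = (3³/6)·n^{1.5} → ∞; triangles are abundant w.h.p.

E[X] ≈ 16731.432092; in regime p = Θ(1/n^{1/2}) E[X] diverges (above the triangle threshold p ~ 1/n).


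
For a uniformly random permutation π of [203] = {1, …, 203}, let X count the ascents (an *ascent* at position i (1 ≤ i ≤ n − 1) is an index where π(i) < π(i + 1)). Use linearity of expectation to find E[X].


Write X = Σ X_I over i = 1, …, 202, with X_I the indicator of one ascent.
There are 202 indicators.
For each fixed i, the pair (π(i), π(i+1)) is a uniformly random ordered pair of distinct values from {1, …, 203}; by symmetry P[π(i) < π(i+1)] = 1/2.
By linearity: E[X] = 202 · (1/2) = (203 − 1) · (1/2) = 101 ≈ 101.00000.

E[X] = 101 = 101.00000.


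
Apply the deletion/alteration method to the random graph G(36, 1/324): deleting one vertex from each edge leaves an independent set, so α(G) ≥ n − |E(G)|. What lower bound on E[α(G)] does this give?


E[|E(G)|] = C(36, 2)·p = 630 · (1/324) = 35/18.
E[α(G)] ≥ n − E[|E(G)|] = 36 − 35/18 = 613/18.
Numerically: ≈ 34.056.
(This is only a lower bound; the true E[α(G)] may be larger.)

E[α(G)] ≥ 613/18 ≈ 34.056.


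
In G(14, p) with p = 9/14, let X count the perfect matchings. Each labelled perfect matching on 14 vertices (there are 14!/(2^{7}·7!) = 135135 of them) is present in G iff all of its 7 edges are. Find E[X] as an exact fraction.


K_14 has 14!/(2^{7}·7!) = 135135 labelled perfect matchings.
For each such perfect matching H, let X_H = 1 if all 7 edges of H are present in G. Then P[X_H = 1] = p^{7} = (9/14)^{7} = 4782969/105413504.
By linearity: E[X] = Σ_H E[X_H] = 135135 · p^{7} = 135135 · 4782969/105413504 = 92335216545/15059072.
Numerically: E[X] ≈ 6131.5.

E[X] = 135135 · (9/14)^{7} = 92335216545/15059072 ≈ 6131.5.


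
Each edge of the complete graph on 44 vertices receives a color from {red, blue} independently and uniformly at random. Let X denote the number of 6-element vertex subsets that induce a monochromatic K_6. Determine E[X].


Let X = Σ_S X_S over the C(44, 6) = 7059052 subsets S of size 6, where X_S = 1 if the K_6 on S is monochromatic.
For a fixed S, the K_6 on S has C(6, 2) = 15 edges. P[all 15 edges red] = (1/2)^15, and likewise for blue, so P[monochromatic] = 2·(1/2)^15 = 2^{1 − 15} = 1/16384.
Summing: E[X] = C(44, 6) · 2^{1 − 15} = 7059052 · 1/16384 = 1764763/4096.
Numerically: E[X] ≈ 430.850342.

E[X] = C(44,6)·2^(1−C(6,2)) = 1764763/4096 ≈ 430.850342.


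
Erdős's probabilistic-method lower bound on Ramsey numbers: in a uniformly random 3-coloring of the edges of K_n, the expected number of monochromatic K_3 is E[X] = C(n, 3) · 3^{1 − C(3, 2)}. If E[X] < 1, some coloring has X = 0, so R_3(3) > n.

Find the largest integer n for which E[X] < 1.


We need C(n, 3) · 3^{1 − 3} < 1, i.e. C(n, 3) < 3^{3 − 1} = 9.
Check values of n near the boundary:
  n = 3: C(3, 3) = 1; 1 < 9? YES
  n = 4: C(4, 3) = 4; 4 < 9? YES
  n = 5: C(5, 3) = 10; 10 < 9? NO
  n = 6: C(6, 3) = 20; 20 < 9? NO
  n = 7: C(7, 3) = 35; 35 < 9? NO
The largest n with C(n, 3) < 9 is n = 4 (where E[X] = 4/9 ≈ 0.444). Hence R_3(3) > 4, i.e. R_3(3) ≥ 5.

Largest n = 4; hence R_3(3) > 4.


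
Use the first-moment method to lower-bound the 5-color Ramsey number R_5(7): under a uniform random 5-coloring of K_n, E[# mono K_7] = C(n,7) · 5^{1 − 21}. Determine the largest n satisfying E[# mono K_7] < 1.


We need C(n, 7) · 5^{1 − 21} < 1, i.e. C(n, 7) < 5^{21 − 1} = 95367431640625.
Check values of n near the boundary:
  n = 333: C(333, 7) = 84549532139028; 84549532139028 < 95367431640625? YES
  n = 334: C(334, 7) = 86359460961576; 86359460961576 < 95367431640625? YES
  n = 335: C(335, 7) = 88202498238195; 88202498238195 < 95367431640625? YES
  n = 336: C(336, 7) = 90079147136880; 90079147136880 < 95367431640625? YES
  n = 337: C(337, 7) = 91989916924632; 91989916924632 < 95367431640625? YES
  n = 338: C(338, 7) = 93935323022736; 93935323022736 < 95367431640625? YES
  n = 339: C(339, 7) = 95915887062372; 95915887062372 < 95367431640625? NO
  n = 340: C(340, 7) = 97932136940560; 97932136940560 < 95367431640625? NO
  n = 341: C(341, 7) = 99984606876440; 99984606876440 < 95367431640625? NO
The largest n with C(n, 7) < 95367431640625 is n = 338 (where E[X] = 93935323022736/95367431640625 ≈ 0.985). Hence R_5(7) > 338, i.e. R_5(7) ≥ 339.

Largest n = 338; hence R_5(7) > 338.


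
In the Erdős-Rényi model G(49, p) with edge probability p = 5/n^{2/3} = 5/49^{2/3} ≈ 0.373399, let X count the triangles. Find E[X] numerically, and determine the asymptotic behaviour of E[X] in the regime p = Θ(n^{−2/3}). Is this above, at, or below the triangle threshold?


Number of potential triangles: C(49, 3) = 18424.
Each occurs with probability p³ ≈ (0.373399)³ ≈ 5.20616410e-02.
By linearity: E[X] = C(49, 3)·p³ ≈ 18424 · 5.20616410e-02 ≈ 959.183673.
Since α = 2/3 < 1, p = c/n^{2/3} ≫ 1/n is above the triangle threshold p ~ 1/n. Asymptotically E[X] ~ (c³/6)·n^{3(1−α)} = (5³/6)·n^{1} → ∞; triangles are abundant w.h.p.

E[X] ≈ 959.183673; in regime p = Θ(1/n^{2/3}) E[X] diverges (above the triangle threshold p ~ 1/n).


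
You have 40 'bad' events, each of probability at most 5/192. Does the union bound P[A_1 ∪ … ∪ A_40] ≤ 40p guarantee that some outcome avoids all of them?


Union bound: P[∪_{i=1}^{40} A_i] ≤ Σ_i P[A_i] ≤ 40·p = 40·(5/192) = 25/24.
Numerically: 25/24 ≈ 1.042.
Is 25/24 < 1? NO.
Since the bound 25/24 is ≥ 1, the union bound is uninformative here; it does NOT by itself certify existence.

40·p = 25/24 ≈ 1.042; existence NOT certified by the union bound.


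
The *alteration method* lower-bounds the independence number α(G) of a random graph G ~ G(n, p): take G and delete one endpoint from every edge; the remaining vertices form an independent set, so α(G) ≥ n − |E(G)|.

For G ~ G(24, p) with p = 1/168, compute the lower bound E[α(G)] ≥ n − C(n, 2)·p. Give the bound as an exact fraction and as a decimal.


E[|E(G)|] = C(24, 2)·p = 276 · (1/168) = 23/14.
E[α(G)] ≥ n − E[|E(G)|] = 24 − 23/14 = 313/14.
Numerically: ≈ 22.357.
(This is only a lower bound; the true E[α(G)] may be larger.)

E[α(G)] ≥ 313/14 ≈ 22.357.


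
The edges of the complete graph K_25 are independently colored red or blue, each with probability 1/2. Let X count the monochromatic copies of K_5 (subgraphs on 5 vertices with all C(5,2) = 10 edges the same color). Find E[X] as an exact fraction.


Let X = Σ_S X_S over the C(25, 5) = 53130 subsets S of size 5, where X_S = 1 if the K_5 on S is monochromatic.
For a fixed S, the K_5 on S has C(5, 2) = 10 edges. P[all 10 edges red] = (1/2)^10, and likewise for blue, so P[monochromatic] = 2·(1/2)^10 = 2^{1 − 10} = 1/512.
By linearity of expectation: E[X] = C(25, 5) · 2^{1 − 10} = 53130 · 1/512 = 26565/256.
Numerically: E[X] ≈ 103.770.

E[X] = C(25,5)·2^(1−C(5,2)) = 26565/256 ≈ 103.770.


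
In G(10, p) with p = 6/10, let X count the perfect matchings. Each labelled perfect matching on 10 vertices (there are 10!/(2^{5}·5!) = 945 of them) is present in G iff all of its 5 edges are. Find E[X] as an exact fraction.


K_10 has 10!/(2^{5}·5!) = 945 labelled perfect matchings.
For each such perfect matching H, let X_H = 1 if all 5 edges of H are present in G. Then P[X_H = 1] = p^{5} = (3/5)^{5} = 243/3125.
By linearity: E[X] = Σ_H E[X_H] = 945 · p^{5} = 945 · 243/3125 = 45927/625.
Numerically: E[X] ≈ 73.4832.

E[X] = 945 · (3/5)^{5} = 45927/625 ≈ 73.4832.


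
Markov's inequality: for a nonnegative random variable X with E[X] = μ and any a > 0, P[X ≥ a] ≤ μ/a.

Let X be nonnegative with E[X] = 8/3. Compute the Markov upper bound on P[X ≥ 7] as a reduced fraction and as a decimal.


μ = E[X] = 8/3, a = 7.
Markov: P[X ≥ 7] ≤ μ/a = (8/3)/7 = 8/21.
Numerically: ≈ 0.380952.
(Since a = 7 > μ = 2.666667, the bound 8/21 is < 1 and informative.)

P[X ≥ 7] ≤ 8/21 ≈ 0.380952.


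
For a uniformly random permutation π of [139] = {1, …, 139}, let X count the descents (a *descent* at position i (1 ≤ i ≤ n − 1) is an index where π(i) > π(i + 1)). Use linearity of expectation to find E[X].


Write X = Σ X_I over i = 1, …, 138, with X_I the indicator of one descent.
There are 138 indicators.
For each fixed i, the pair (π(i), π(i+1)) is a uniformly random ordered pair of distinct values from {1, …, 139}; by symmetry P[π(i) > π(i+1)] = 1/2.
By linearity: E[X] = 138 · (1/2) = (139 − 1) · (1/2) = 69 ≈ 69.0000.

E[X] = 69 = 69.0000.


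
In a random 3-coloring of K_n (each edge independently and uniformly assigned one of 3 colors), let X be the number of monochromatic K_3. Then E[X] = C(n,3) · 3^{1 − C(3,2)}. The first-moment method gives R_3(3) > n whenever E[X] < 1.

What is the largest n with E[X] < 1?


We need C(n, 3) · 3^{1 − 3} < 1, i.e. C(n, 3) < 3^{3 − 1} = 9.
Check values of n near the boundary:
  n = 3: C(3, 3) = 1; 1 < 9? YES
  n = 4: C(4, 3) = 4; 4 < 9? YES
  n = 5: C(5, 3) = 10; 10 < 9? NO
The largest n with C(n, 3) < 9 is n = 4 (where E[X] = 4/9 ≈ 0.4444444). Hence R_3(3) > 4, i.e. R_3(3) ≥ 5.

Largest n = 4; hence R_3(3) > 4.


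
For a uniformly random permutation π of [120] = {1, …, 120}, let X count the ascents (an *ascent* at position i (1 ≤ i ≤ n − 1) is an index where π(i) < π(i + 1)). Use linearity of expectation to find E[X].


Write X = Σ X_I over i = 1, …, 119, with X_I the indicator of one ascent.
There are 119 indicators.
For each fixed i, the pair (π(i), π(i+1)) is a uniformly random ordered pair of distinct values from {1, …, 120}; by symmetry P[π(i) < π(i+1)] = 1/2.
By linearity: E[X] = 119 · (1/2) = (120 − 1) · (1/2) = 119/2 ≈ 59.50000.

E[X] = 119/2 = 59.50000.


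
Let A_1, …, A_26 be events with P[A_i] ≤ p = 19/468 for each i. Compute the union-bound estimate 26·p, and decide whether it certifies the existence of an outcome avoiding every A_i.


Union bound: P[∪_{i=1}^{26} A_i] ≤ Σ_i P[A_i] ≤ 26·p = 26·(19/468) = 19/18.
Numerically: 19/18 ≈ 1.0556.
Is 19/18 < 1? NO.
Since the bound 19/18 is ≥ 1, the union bound is uninformative here; it does NOT by itself certify existence.

26·p = 19/18 ≈ 1.0556; existence NOT certified by the union bound.


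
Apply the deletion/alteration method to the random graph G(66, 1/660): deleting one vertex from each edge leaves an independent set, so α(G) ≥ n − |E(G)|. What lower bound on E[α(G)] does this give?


E[|E(G)|] = C(66, 2)·p = 2145 · (1/660) = 13/4.
E[α(G)] ≥ n − E[|E(G)|] = 66 − 13/4 = 251/4.
Numerically: ≈ 62.750000.
(This is only a lower bound; the true E[α(G)] may be larger.)

E[α(G)] ≥ 251/4 ≈ 62.750000.


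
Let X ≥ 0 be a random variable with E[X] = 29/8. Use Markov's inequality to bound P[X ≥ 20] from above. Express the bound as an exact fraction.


μ = E[X] = 29/8, a = 20.
Markov: P[X ≥ 20] ≤ μ/a = (29/8)/20 = 29/160.
Numerically: ≈ 0.181250.
(Since a = 20 > μ = 3.625000, the bound 29/160 is < 1 and informative.)

P[X ≥ 20] ≤ 29/160 ≈ 0.181250.


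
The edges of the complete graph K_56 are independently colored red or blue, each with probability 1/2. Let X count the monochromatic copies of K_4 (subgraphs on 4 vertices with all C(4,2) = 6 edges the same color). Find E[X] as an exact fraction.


Let X = Σ_S X_S over the C(56, 4) = 367290 subsets S of size 4, where X_S = 1 if the K_4 on S is monochromatic.
For a fixed S, the K_4 on S has C(4, 2) = 6 edges. P[all 6 edges red] = (1/2)^6, and likewise for blue, so P[monochromatic] = 2·(1/2)^6 = 2^{1 − 6} = 1/32.
Summing: E[X] = C(56, 4) · 2^{1 − 6} = 367290 · 1/32 = 183645/16.
Numerically: E[X] ≈ 11477.81250.

E[X] = C(56,4)·2^(1−C(4,2)) = 183645/16 ≈ 11477.81250.


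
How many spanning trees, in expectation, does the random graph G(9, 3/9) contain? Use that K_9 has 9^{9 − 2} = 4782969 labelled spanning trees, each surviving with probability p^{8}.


K_9 has 9^{9 − 2} = 4782969 labelled spanning trees.
For each such spanning tree H, let X_H = 1 if all 8 edges of H are present in G. Then P[X_H = 1] = p^{8} = (1/3)^{8} = 1/6561.
By linearity: E[X] = Σ_H E[X_H] = 4782969 · p^{8} = 4782969 · 1/6561 = 729.
Numerically: E[X] ≈ 729.

E[X] = 4782969 · (1/3)^{8} = 729 ≈ 729.


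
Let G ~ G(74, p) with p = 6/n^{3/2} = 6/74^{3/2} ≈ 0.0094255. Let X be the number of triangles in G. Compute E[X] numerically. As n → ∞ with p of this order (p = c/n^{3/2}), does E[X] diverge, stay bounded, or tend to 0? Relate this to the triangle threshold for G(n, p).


Number of potential triangles: C(74, 3) = 64824.
Each occurs with probability p³ ≈ (0.0094255)³ ≈ 8.3735769e-07.
By linearity: E[X] = C(74, 3)·p³ ≈ 64824 · 8.3735769e-07 ≈ 0.05428.
Since α = 3/2 > 1, p = c/n^{3/2} = o(1/n) is below the triangle threshold p ~ 1/n. Asymptotically E[X] ~ (c³/6)·n^{3(1−α)} = (6³/6)·n^{-1.5} → 0, so by Markov's inequality G has no triangles w.h.p.

E[X] ≈ 0.05428; in regime p = Θ(1/n^{3/2}) E[X] tends to 0 (below the triangle threshold p ~ 1/n).


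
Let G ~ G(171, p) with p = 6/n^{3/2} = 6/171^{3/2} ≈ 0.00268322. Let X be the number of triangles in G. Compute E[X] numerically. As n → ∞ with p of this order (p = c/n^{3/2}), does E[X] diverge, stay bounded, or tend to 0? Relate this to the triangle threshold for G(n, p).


Number of potential triangles: C(171, 3) = 818805.
Each occurs with probability p³ ≈ (0.00268322)³ ≈ 1.93184045e-08.
By linearity: E[X] = C(171, 3)·p³ ≈ 818805 · 1.93184045e-08 ≈ 0.015818.
Since α = 3/2 > 1, p = c/n^{3/2} = o(1/n) is below the triangle threshold p ~ 1/n. Asymptotically E[X] ~ (c³/6)·n^{3(1−α)} = (6³/6)·n^{-1.5} → 0, so by Markov's inequality G has no triangles w.h.p.

E[X] ≈ 0.015818; in regime p = Θ(1/n^{3/2}) E[X] tends to 0 (below the triangle threshold p ~ 1/n).


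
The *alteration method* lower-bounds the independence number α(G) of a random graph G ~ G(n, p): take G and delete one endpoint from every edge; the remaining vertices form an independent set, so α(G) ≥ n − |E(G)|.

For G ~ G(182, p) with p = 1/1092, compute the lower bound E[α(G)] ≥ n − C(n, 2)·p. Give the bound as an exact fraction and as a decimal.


E[|E(G)|] = C(182, 2)·p = 16471 · (1/1092) = 181/12.
E[α(G)] ≥ n − E[|E(G)|] = 182 − 181/12 = 2003/12.
Numerically: ≈ 166.916667.
(This is only a lower bound; the true E[α(G)] may be larger.)

E[α(G)] ≥ 2003/12 ≈ 166.916667.


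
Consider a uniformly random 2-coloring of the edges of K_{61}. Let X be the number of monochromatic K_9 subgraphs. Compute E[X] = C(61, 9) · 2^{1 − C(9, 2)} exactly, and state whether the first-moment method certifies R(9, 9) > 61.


E[X] = C(61, 9) · 2^{1 − 36} = 17341763505 · 2^{−35} = 17341763505/34359738368.
As a reduced fraction: E[X] = 17341763505/34359738368 ≈ 0.504712.
Is E[X] < 1? YES.
Since E[X] < 1, there exists a 2-coloring of K_{61} with no monochromatic K_9; hence R(9, 9) > 61.

E[X] = 17341763505/34359738368 ≈ 0.504712; E[X] < 1, so R(9, 9) > 61.


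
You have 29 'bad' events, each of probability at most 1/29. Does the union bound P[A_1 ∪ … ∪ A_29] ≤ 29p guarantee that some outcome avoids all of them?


Union bound: P[∪_{i=1}^{29} A_i] ≤ Σ_i P[A_i] ≤ 29·p = 29·(1/29) = 1.
Numerically: 1 ≈ 1.000.
Is 1 < 1? NO.
Since the bound 1 is ≥ 1, the union bound is uninformative here; it does NOT by itself certify existence.

29·p = 1 ≈ 1.000; existence NOT certified by the union bound.


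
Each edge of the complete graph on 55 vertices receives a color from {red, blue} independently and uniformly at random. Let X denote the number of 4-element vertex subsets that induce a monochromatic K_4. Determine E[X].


Let X = Σ_S X_S over the C(55, 4) = 341055 subsets S of size 4, where X_S = 1 if the K_4 on S is monochromatic.
For a fixed S, the K_4 on S has C(4, 2) = 6 edges. P[all 6 edges red] = (1/2)^6, and likewise for blue, so P[monochromatic] = 2·(1/2)^6 = 2^{1 − 6} = 1/32.
By linearity: E[X] = C(55, 4) · 2^{1 − 6} = 341055 · 1/32 = 341055/32.
Numerically: E[X] ≈ 10657.968750.

E[X] = C(55,4)·2^(1−C(4,2)) = 341055/32 ≈ 10657.968750.


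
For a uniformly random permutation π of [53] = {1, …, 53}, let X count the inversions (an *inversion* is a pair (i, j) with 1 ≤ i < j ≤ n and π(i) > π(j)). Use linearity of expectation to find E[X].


Write X = Σ X_I over the C(53, 2) = 1378 pairs i < j, with X_I the indicator of one inversion.
There are 1378 indicators.
For each fixed pair i < j, the values π(i) and π(j) are two distinct elements of {1, …, 53} in uniformly random order; by symmetry P[π(i) > π(j)] = 1/2.
By linearity: E[X] = 1378 · (1/2) = C(53, 2) · (1/2) = 1378/2 = 689 ≈ 689.000000.

E[X] = 689 = 689.000000.


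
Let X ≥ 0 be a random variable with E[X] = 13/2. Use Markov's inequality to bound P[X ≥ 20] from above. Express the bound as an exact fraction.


μ = E[X] = 13/2, a = 20.
Markov: P[X ≥ 20] ≤ μ/a = (13/2)/20 = 13/40.
Numerically: ≈ 0.325.
(Since a = 20 > μ = 6.500, the bound 13/40 is < 1 and informative.)

P[X ≥ 20] ≤ 13/40 ≈ 0.325.


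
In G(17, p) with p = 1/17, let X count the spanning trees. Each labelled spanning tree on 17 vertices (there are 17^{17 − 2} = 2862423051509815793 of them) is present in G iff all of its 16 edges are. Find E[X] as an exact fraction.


K_17 has 17^{17 − 2} = 2862423051509815793 labelled spanning trees.
For each such spanning tree H, let X_H = 1 if all 16 edges of H are present in G. Then P[X_H = 1] = p^{16} = (1/17)^{16} = 1/48661191875666868481.
By linearity: E[X] = Σ_H E[X_H] = 2862423051509815793 · p^{16} = 2862423051509815793 · 1/48661191875666868481 = 1/17.
Numerically: E[X] ≈ 0.0588235.

E[X] = 2862423051509815793 · (1/17)^{16} = 1/17 ≈ 0.0588235.


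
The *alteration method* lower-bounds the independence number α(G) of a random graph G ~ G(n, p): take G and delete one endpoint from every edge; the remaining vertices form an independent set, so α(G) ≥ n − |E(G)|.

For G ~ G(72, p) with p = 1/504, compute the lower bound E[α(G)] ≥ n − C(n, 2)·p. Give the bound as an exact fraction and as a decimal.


E[|E(G)|] = C(72, 2)·p = 2556 · (1/504) = 71/14.
E[α(G)] ≥ n − E[|E(G)|] = 72 − 71/14 = 937/14.
Numerically: ≈ 66.928571.
(This is only a lower bound; the true E[α(G)] may be larger.)

E[α(G)] ≥ 937/14 ≈ 66.928571.


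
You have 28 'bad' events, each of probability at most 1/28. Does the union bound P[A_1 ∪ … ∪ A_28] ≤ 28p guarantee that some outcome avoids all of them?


Union bound: P[∪_{i=1}^{28} A_i] ≤ Σ_i P[A_i] ≤ 28·p = 28·(1/28) = 1.
Numerically: 1 ≈ 1.0000000.
Is 1 < 1? NO.
Since the bound 1 is ≥ 1, the union bound is uninformative here; it does NOT by itself certify existence.

28·p = 1 ≈ 1.0000000; existence NOT certified by the union bound.


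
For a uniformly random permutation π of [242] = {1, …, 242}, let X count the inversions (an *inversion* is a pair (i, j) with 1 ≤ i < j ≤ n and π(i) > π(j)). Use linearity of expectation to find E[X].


Write X = Σ X_I over the C(242, 2) = 29161 pairs i < j, with X_I the indicator of one inversion.
There are 29161 indicators.
For each fixed pair i < j, the values π(i) and π(j) are two distinct elements of {1, …, 242} in uniformly random order; by symmetry P[π(i) > π(j)] = 1/2.
By linearity: E[X] = 29161 · (1/2) = C(242, 2) · (1/2) = 29161/2 = 29161/2 ≈ 14580.500.

E[X] = 29161/2 = 14580.500.


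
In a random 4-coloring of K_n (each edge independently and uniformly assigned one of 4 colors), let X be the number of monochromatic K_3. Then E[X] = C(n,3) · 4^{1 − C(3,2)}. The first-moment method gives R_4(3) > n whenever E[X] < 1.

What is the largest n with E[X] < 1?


We need C(n, 3) · 4^{1 − 3} < 1, i.e. C(n, 3) < 4^{3 − 1} = 16.
Check values of n near the boundary:
  n = 4: C(4, 3) = 4; 4 < 16? YES
  n = 5: C(5, 3) = 10; 10 < 16? YES
  n = 6: C(6, 3) = 20; 20 < 16? NO
The largest n with C(n, 3) < 16 is n = 5 (where E[X] = 5/8 ≈ 0.6250000). Hence R_4(3) > 5, i.e. R_4(3) ≥ 6.

Largest n = 5; hence R_4(3) > 5.


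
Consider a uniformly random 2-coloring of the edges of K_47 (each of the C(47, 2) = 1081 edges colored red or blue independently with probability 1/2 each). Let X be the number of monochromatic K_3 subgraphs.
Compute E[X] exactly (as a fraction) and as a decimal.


Let X = Σ_S X_S over the C(47, 3) = 16215 subsets S of size 3, where X_S = 1 if the K_3 on S is monochromatic.
For a fixed S, the K_3 on S has C(3, 2) = 3 edges. P[all 3 edges red] = (1/2)^3, and likewise for blue, so P[monochromatic] = 2·(1/2)^3 = 2^{1 − 3} = 1/4.
By linearity of expectation: E[X] = C(47, 3) · 2^{1 − 3} = 16215 · 1/4 = 16215/4.
Numerically: E[X] ≈ 4053.750.

E[X] = C(47,3)·2^(1−C(3,2)) = 16215/4 ≈ 4053.750.


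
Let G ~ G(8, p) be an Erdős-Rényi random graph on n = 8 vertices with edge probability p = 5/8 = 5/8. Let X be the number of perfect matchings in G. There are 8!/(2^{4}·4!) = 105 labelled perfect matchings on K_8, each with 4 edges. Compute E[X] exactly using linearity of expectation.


K_8 has 8!/(2^{4}·4!) = 105 labelled perfect matchings.
For each such perfect matching H, let X_H = 1 if all 4 edges of H are present in G. Then P[X_H = 1] = p^{4} = (5/8)^{4} = 625/4096.
Summing the indicators: E[X] = Σ_H E[X_H] = 105 · p^{4} = 105 · 625/4096 = 65625/4096.
Numerically: E[X] ≈ 16.

E[X] = 105 · (5/8)^{4} = 65625/4096 ≈ 16.


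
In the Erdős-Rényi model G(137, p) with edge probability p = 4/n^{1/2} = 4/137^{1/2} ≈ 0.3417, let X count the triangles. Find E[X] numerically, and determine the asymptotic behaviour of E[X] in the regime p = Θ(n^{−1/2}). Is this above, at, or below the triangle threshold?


Number of potential triangles: C(137, 3) = 419220.
Each occurs with probability p³ ≈ (0.3417)³ ≈ 3.991160e-02.
By linearity: E[X] = C(137, 3)·p³ ≈ 419220 · 3.991160e-02 ≈ 16731.7404.
Since α = 1/2 < 1, p = c/n^{1/2} ≫ 1/n is above the triangle threshold p ~ 1/n. Asymptotically E[X] ~ (c³/6)·n^{3(1−α)} = (4³/6)·n^{1.5} → ∞; triangles are abundant w.h.p.

E[X] ≈ 16731.7404; in regime p = Θ(1/n^{1/2}) E[X] diverges (above the triangle threshold p ~ 1/n).


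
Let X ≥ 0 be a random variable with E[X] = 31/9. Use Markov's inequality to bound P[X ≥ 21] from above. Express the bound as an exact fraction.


μ = E[X] = 31/9, a = 21.
Markov: P[X ≥ 21] ≤ μ/a = (31/9)/21 = 31/189.
Numerically: ≈ 0.1640.
(Since a = 21 > μ = 3.4444, the bound 31/189 is < 1 and informative.)

P[X ≥ 21] ≤ 31/189 ≈ 0.1640.


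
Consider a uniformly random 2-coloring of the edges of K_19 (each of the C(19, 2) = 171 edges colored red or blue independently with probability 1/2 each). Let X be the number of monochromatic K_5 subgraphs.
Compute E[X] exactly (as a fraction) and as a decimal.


Let X = Σ_S X_S over the C(19, 5) = 11628 subsets S of size 5, where X_S = 1 if the K_5 on S is monochromatic.
For a fixed S, the K_5 on S has C(5, 2) = 10 edges. P[all 10 edges red] = (1/2)^10, and likewise for blue, so P[monochromatic] = 2·(1/2)^10 = 2^{1 − 10} = 1/512.
Summing: E[X] = C(19, 5) · 2^{1 − 10} = 11628 · 1/512 = 2907/128.
Numerically: E[X] ≈ 22.71094.

E[X] = C(19,5)·2^(1−C(5,2)) = 2907/128 ≈ 22.71094.


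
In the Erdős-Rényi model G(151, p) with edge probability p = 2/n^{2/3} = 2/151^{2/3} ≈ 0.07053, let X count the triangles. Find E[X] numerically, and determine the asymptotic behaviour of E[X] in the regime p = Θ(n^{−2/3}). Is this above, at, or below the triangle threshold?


Number of potential triangles: C(151, 3) = 562475.
Each occurs with probability p³ ≈ (0.07053)³ ≈ 3.508618e-04.
By linearity: E[X] = C(151, 3)·p³ ≈ 562475 · 3.508618e-04 ≈ 197.3510.
Since α = 2/3 < 1, p = c/n^{2/3} ≫ 1/n is above the triangle threshold p ~ 1/n. Asymptotically E[X] ~ (c³/6)·n^{3(1−α)} = (2³/6)·n^{1} → ∞; triangles are abundant w.h.p.

E[X] ≈ 197.3510; in regime p = Θ(1/n^{2/3}) E[X] diverges (above the triangle threshold p ~ 1/n).


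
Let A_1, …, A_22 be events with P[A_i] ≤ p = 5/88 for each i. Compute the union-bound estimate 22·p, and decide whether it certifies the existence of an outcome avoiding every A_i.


Union bound: P[∪_{i=1}^{22} A_i] ≤ Σ_i P[A_i] ≤ 22·p = 22·(5/88) = 5/4.
Numerically: 5/4 ≈ 1.25000.
Is 5/4 < 1? NO.
Since the bound 5/4 is ≥ 1, the union bound is uninformative here; it does NOT by itself certify existence.

22·p = 5/4 ≈ 1.25000; existence NOT certified by the union bound.


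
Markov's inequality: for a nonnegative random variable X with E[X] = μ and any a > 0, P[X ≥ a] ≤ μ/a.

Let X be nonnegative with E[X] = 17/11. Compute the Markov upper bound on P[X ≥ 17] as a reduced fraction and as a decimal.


μ = E[X] = 17/11, a = 17.
Markov: P[X ≥ 17] ≤ μ/a = (17/11)/17 = 1/11.
Numerically: ≈ 0.091.
(Since a = 17 > μ = 1.545, the bound 1/11 is < 1 and informative.)

P[X ≥ 17] ≤ 1/11 ≈ 0.091.
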